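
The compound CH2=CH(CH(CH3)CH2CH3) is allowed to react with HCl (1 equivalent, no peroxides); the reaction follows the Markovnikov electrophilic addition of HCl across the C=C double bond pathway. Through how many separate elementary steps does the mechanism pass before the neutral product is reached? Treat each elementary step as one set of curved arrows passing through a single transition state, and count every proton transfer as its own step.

3

Step 1: Protonation of the alkene by HCl: the π bond acts as the nucleophile and picks up H⁺, giving the more stable (Markovnikov) secondary carbocation. The H–Cl bond breaks heterolytically, releasing Cl⁻.
Step 2: Carbocation rearrangement: a 1,2-hydride shift from the adjacent sec-butyl carbon converts the initially-formed secondary cation into the more stable tertiary cation.
Step 3: The Cl⁻ anion donates a lone pair to the carbocation, forming the new C–Cl σ-bond and giving the neutral alkyl halide.
Total: 3 elementary steps.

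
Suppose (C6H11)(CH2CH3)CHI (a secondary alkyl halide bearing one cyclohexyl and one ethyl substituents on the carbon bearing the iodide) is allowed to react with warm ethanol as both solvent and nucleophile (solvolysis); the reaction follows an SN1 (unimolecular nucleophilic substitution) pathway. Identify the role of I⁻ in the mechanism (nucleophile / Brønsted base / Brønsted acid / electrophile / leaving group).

Step 1: Ionisation: the C–I σ-bond cleaves heterolytically; both bonding electrons depart with I⁻, leaving a secondary carbocation at the α-carbon.
I⁻ departs with both electrons of the breaking σ-bond — that is the definition of a leaving group.

leaving group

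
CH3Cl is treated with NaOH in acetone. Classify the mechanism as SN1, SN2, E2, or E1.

Conditions: a methyl substrate with a strong nucleophile in the polar aprotic solvent acetone.
These conditions are the textbook signature of the SN2 pathway.
An unhindered substrate with a strong nucleophile in a polar aprotic solvent favours one-step backside displacement.

SN2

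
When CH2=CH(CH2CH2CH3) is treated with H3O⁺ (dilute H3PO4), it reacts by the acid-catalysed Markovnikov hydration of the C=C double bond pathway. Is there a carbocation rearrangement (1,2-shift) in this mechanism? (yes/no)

The first-formed carbocation is secondary.
No single 1,2-shift to an adjacent carbon would produce a more-substituted cation than the one already present, so no rearrangement occurs.

no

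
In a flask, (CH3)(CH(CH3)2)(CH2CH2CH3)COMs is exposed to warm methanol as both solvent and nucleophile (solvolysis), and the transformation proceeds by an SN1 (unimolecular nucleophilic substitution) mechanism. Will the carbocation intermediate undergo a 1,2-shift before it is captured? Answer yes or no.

The first-formed carbocation is tertiary.
No single 1,2-shift to an adjacent carbon would produce a more-substituted cation than the one already present, so no rearrangement occurs.

no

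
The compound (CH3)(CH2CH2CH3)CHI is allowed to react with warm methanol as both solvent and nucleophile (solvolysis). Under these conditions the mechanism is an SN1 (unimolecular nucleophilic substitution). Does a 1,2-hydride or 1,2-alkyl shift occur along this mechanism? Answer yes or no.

The first-formed carbocation is secondary.
No single 1,2-shift to an adjacent carbon would produce a more-substituted cation than the one already present, so no rearrangement occurs.

no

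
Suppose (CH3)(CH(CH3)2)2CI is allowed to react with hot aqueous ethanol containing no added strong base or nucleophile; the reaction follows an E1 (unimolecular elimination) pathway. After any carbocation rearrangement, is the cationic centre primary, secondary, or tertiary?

tertiary

Step 1: Unassisted departure of I⁻ (taking the C–I bonding pair) generates a tertiary carbocation.
No single 1,2-shift to an adjacent carbon would give a more-substituted cation, so no rearrangement occurs.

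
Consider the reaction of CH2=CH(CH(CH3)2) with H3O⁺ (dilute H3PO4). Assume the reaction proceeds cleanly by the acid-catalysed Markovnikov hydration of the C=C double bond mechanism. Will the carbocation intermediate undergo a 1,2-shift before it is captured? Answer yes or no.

yes

The first-formed carbocation is secondary.
The adjacent isopropyl carbon already bears 2 other carbon substituents and has a hydrogen to migrate; after a 1,2-hydride shift from that carbon the positive charge sits on a tertiary centre.
Tertiary is more stable than secondary, so the shift occurs.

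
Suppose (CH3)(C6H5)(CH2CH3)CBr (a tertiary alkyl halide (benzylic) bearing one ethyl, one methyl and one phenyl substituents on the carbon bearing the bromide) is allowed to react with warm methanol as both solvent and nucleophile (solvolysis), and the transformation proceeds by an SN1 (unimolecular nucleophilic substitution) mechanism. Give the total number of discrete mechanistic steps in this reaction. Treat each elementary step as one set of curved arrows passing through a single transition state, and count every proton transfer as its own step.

3

Step 1: The C–Br bond breaks with both electrons going to the bromide; Br⁻ leaves and a tertiary carbocation remains.
(No 1,2-shift: no single shift to an adjacent carbon would give a more stable cation.)
Step 2: Nucleophilic capture: the oxygen of CH3OH bonds to the cationic carbon, producing an oxonium-ion intermediate.
Step 3: Deprotonation of the oxonium oxygen by solvent methanol yields the neutral ether.
Total: 3 elementary steps.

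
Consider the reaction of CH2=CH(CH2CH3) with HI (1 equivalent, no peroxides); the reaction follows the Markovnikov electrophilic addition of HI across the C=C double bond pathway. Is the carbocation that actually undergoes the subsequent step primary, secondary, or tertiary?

secondary

Step 1: Electrophilic addition begins with the π(C=C) electrons forming a bond to the proton of HI. Following Markovnikov's rule, the resulting cation is secondary. The H–I bond breaks heterolytically, releasing I⁻.
No single 1,2-shift to an adjacent carbon would give a more-substituted cation, so no rearrangement occurs.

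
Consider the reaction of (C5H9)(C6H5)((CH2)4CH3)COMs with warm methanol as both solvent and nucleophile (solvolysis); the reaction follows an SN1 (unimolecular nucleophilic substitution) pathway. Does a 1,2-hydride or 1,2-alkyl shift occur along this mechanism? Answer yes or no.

The first-formed carbocation is tertiary.
No single 1,2-shift to an adjacent carbon would produce a more-substituted cation than the one already present, so no rearrangement occurs.

no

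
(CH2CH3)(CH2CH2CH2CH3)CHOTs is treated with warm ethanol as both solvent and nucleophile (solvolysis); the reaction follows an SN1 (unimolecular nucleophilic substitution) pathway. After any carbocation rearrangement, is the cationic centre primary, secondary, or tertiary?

secondary

Step 1: Ionisation: the C–O σ-bond cleaves heterolytically; both bonding electrons depart with TsO⁻, leaving a secondary carbocation at the α-carbon.
No single 1,2-shift to an adjacent carbon would give a more-substituted cation, so no rearrangement occurs.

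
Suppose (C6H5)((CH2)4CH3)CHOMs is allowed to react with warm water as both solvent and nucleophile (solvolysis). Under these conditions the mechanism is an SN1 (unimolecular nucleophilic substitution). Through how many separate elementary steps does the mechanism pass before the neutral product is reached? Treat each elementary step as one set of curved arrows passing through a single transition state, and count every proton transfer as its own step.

3

Step 1: The C–O bond breaks with both electrons going to the mesylate; MsO⁻ leaves and a secondary carbocation remains.
(No 1,2-shift: no single shift to an adjacent carbon would give a more stable cation.)
Step 2: H2O donates an oxygen lone pair into the empty p orbital of the cation, giving a protonated alcohol (an oxonium ion).
Step 3: Proton transfer from the O–H of the oxonium ion to a solvent molecule delivers the neutral alcohol.
Total: 3 elementary steps.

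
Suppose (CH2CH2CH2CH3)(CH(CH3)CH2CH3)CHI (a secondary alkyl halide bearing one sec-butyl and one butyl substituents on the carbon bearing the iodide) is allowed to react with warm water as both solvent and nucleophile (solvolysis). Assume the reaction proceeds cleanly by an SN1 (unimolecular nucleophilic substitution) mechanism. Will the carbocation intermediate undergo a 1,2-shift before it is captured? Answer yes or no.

The first-formed carbocation is secondary.
The adjacent sec-butyl carbon already bears 2 other carbon substituents and has a hydrogen to migrate; after a 1,2-hydride shift from that carbon the positive charge sits on a tertiary centre.
Tertiary is more stable than secondary, so the shift occurs.

yes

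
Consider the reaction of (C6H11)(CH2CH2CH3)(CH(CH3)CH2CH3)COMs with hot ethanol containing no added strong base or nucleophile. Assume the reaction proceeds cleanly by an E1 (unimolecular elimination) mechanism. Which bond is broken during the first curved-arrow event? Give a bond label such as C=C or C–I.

C–O

Step 1: Unassisted departure of MsO⁻ (taking the C–O bonding pair) generates a tertiary carbocation.
The bond broken in this step is the C–O bond.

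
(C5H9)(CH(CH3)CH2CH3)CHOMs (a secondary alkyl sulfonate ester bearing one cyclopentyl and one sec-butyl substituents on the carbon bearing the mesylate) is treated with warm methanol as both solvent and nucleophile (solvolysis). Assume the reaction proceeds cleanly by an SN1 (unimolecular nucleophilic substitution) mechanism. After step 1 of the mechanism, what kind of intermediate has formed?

secondary carbocation

Step 1: Unassisted departure of MsO⁻ (taking the C–O bonding pair) generates a secondary carbocation.
After step 1 the species present is a secondary carbocation.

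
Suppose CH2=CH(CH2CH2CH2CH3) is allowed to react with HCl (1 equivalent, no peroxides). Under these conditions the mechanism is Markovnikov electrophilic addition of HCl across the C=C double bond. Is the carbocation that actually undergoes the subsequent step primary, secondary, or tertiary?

secondary

Step 1: Electrophilic addition begins with the π(C=C) electrons forming a bond to the proton of HCl. Following Markovnikov's rule, the resulting cation is secondary. The H–Cl bond breaks heterolytically, releasing Cl⁻.
No single 1,2-shift to an adjacent carbon would give a more-substituted cation, so no rearrangement occurs.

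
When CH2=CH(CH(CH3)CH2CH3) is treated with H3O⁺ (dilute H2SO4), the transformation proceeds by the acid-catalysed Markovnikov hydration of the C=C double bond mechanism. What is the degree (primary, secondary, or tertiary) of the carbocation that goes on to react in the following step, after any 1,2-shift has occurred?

tertiary

Step 1: Protonation of the alkene by H3O⁺: the π bond acts as the nucleophile and picks up H⁺, giving the more stable (Markovnikov) secondary carbocation. H2O is released.
Step 2: A hydride (H with its bonding pair) migrates from the adjacent sec-butyl carbon to the cationic centre — a 1,2-hydride shift — upgrading the secondary cation to a tertiary one.
The cation rearranges from secondary to tertiary via a 1,2-hydride shift from the adjacent sec-butyl carbon; the tertiary cation is what reacts next.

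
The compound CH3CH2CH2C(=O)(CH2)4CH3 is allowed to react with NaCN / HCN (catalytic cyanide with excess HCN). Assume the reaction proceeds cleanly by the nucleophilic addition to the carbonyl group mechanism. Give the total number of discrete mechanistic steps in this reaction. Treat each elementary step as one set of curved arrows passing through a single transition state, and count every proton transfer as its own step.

2

Step 1: A lone pair / filled orbital on CN⁻ attacks the electrophilic carbonyl carbon; the π(C=O) electrons shift onto oxygen, producing a tetrahedral alkoxide intermediate.
Step 2: The alkoxide is protonated in situ by undissociated HCN, yielding a cyanohydrin; the CN⁻ so formed carries on the cycle.
Total: 2 elementary steps.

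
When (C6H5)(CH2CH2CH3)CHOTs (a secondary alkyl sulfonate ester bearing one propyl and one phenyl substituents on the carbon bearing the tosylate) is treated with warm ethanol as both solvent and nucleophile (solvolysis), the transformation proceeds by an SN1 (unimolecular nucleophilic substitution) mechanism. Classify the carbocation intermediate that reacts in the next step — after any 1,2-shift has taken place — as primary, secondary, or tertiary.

secondary

Step 1: The C–O bond breaks with both electrons going to the tosylate; TsO⁻ leaves and a secondary carbocation remains.
No single 1,2-shift to an adjacent carbon would give a more-substituted cation, so no rearrangement occurs.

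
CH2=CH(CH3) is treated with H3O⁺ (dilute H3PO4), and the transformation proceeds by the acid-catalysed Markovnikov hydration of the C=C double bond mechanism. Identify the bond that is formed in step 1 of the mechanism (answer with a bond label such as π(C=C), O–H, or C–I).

C–H

Step 1: Protonation of the alkene by H3O⁺: the π bond acts as the nucleophile and picks up H⁺, giving the more stable (Markovnikov) secondary carbocation. H2O is released.
The bond formed in this step is the C–H bond.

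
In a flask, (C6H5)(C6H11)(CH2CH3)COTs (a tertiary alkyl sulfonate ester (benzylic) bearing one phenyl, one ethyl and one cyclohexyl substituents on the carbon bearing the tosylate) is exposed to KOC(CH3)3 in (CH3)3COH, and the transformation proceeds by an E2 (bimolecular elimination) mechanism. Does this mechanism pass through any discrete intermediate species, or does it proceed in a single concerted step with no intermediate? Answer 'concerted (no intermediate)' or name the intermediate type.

Concerted anti-periplanar elimination: (CH3)3CO⁻ abstracts a β-H while TsO⁻ leaves, and the C–H electrons become the new C=C π bond — all in a single transition state.
All bond changes occur in one transition state; no discrete intermediate is formed.

concerted (no intermediate)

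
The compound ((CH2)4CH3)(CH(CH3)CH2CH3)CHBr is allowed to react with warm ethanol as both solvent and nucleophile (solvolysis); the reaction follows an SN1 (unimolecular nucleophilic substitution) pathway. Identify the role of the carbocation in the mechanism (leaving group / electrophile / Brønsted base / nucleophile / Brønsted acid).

electrophile

Step 3: CH3CH2OH donates an oxygen lone pair into the empty p orbital of the cation, giving a protonated ether (an oxonium ion).
The carbocation accepts an electron pair into an empty or π* orbital — it is the electrophile.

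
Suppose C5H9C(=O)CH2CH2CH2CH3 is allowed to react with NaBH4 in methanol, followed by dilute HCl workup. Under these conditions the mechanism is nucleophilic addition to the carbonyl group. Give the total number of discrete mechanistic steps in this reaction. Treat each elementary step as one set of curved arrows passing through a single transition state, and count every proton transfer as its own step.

Step 1: H⁻ (delivered from BH4⁻) attacks the sp² carbonyl carbon; the C=O π bond breaks and the electrons end up as a lone pair on the alkoxide oxygen of the tetrahedral intermediate.
Step 2: The alkoxide picks up a proton during dilute HCl workup to yield an alcohol.
Total: 2 elementary steps.

2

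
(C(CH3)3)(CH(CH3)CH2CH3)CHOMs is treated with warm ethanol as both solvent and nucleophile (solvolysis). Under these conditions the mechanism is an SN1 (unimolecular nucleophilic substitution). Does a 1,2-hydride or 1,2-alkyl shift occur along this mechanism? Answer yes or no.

yes

The first-formed carbocation is secondary.
The adjacent sec-butyl carbon already bears 2 other carbon substituents and has a hydrogen to migrate; after a 1,2-hydride shift from that carbon the positive charge sits on a tertiary centre.
Tertiary is more stable than secondary, so the shift occurs.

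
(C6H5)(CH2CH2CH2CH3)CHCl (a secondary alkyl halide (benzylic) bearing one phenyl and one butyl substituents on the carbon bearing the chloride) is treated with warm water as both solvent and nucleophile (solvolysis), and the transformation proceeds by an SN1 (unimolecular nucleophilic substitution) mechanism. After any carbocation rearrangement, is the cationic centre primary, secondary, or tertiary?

secondary

Step 1: The C–Cl bond breaks with both electrons going to the chloride; Cl⁻ leaves and a secondary carbocation remains.
No single 1,2-shift to an adjacent carbon would give a more-substituted cation, so no rearrangement occurs.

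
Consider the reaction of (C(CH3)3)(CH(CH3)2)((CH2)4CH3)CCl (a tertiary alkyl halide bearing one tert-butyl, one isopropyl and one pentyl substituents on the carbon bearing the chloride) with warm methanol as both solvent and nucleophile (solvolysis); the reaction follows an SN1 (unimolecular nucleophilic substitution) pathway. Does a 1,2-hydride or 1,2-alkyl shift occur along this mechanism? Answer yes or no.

The first-formed carbocation is tertiary.
No single 1,2-shift to an adjacent carbon would produce a more-substituted cation than the one already present, so no rearrangement occurs.

no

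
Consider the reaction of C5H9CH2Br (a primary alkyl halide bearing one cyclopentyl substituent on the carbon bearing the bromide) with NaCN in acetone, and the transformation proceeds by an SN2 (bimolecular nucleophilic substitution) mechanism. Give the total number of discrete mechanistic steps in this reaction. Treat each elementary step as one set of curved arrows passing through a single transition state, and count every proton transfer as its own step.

Step 1: Backside attack by CN⁻ on the carbon bearing the bromide: the new C–C bond forms as the C–Br bond breaks, with Walden inversion at carbon.
Total: 1 elementary step.

1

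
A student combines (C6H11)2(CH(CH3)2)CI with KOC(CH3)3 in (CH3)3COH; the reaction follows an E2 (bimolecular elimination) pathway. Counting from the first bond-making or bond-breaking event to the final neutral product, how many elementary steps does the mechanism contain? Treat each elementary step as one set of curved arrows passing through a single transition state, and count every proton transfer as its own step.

1

Step 1: Concerted anti-periplanar elimination: (CH3)3CO⁻ abstracts a β-H while I⁻ leaves, and the C–H electrons become the new C=C π bond — all in a single transition state.
Total: 1 elementary step.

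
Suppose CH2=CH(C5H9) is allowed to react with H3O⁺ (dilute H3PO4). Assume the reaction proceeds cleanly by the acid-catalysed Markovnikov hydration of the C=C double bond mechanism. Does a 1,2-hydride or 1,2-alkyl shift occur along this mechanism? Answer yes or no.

yes

The first-formed carbocation is secondary.
The adjacent cyclopentyl carbon already bears 2 other carbon substituents and has a hydrogen to migrate; after a 1,2-hydride shift from that carbon the positive charge sits on a tertiary centre.
Tertiary is more stable than secondary, so the shift occurs.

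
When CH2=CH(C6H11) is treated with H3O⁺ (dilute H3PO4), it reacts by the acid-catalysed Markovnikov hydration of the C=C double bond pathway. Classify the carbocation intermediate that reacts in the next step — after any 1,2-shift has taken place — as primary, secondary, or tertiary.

Step 1: Electrophilic addition begins with the π(C=C) electrons forming a bond to the proton of H3O⁺. Following Markovnikov's rule, the resulting cation is secondary. H2O is released.
Step 2: A hydride (H with its bonding pair) migrates from the adjacent cyclohexyl carbon to the cationic centre — a 1,2-hydride shift — upgrading the secondary cation to a tertiary one.
The cation rearranges from secondary to tertiary via a 1,2-hydride shift from the adjacent cyclohexyl carbon; the tertiary cation is what reacts next.

tertiary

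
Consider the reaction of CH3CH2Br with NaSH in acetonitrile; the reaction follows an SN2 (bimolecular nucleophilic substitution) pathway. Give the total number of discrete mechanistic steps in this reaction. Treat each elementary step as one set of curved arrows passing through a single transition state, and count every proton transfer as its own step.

1

Step 1: The hydrosulfide nucleophile donates a lone pair from S to the α-carbon in a backside attack; simultaneously the C–Br σ-bond breaks and both of its electrons leave with Br⁻. One concerted step with inversion of configuration.
Total: 1 elementary step.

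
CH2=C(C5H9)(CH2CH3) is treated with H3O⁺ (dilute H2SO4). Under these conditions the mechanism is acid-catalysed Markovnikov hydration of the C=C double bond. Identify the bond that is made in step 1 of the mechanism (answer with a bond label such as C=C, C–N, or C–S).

Step 1: Electrophilic addition begins with the π(C=C) electrons forming a bond to the proton of H3O⁺. Following Markovnikov's rule, the resulting cation is tertiary. H2O is released.
The bond formed in this step is the C–H bond.

C–H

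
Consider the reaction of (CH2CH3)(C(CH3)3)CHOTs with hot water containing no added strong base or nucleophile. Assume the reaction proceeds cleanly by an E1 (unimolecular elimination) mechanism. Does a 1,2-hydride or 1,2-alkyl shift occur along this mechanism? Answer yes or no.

yes

The first-formed carbocation is secondary.
The adjacent tert-butyl carbon has no hydrogen but bears methyl groups; migration of one methyl with its bonding pair (a 1,2-methyl shift) places the charge on a tertiary centre.
Tertiary is more stable than secondary, so the shift occurs.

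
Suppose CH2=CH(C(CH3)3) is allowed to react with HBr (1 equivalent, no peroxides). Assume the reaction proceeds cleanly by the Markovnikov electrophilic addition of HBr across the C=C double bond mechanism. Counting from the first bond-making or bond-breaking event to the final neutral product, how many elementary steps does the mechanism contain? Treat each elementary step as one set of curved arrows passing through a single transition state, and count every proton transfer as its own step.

3

Step 1: Protonation of the alkene by HBr: the π bond acts as the nucleophile and picks up H⁺, giving the more stable (Markovnikov) secondary carbocation. The H–Br bond breaks heterolytically, releasing Br⁻.
Step 2: A 1,2-methyl shift from the adjacent tert-butyl carbon moves the positive charge from the secondary centre to an adjacent carbon, generating a more stable tertiary carbocation.
Step 3: The Br⁻ anion donates a lone pair to the carbocation, forming the new C–Br σ-bond and giving the neutral alkyl halide.
Total: 3 elementary steps.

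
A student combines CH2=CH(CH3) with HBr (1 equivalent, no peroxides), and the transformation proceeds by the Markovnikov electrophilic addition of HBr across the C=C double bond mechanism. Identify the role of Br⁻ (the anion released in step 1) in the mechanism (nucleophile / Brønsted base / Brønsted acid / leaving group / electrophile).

nucleophile

Step 2: Br⁻ captures the cation: a lone pair on Br⁻ fills the empty p orbital, producing the alkyl halide product.
Br⁻ (the anion released in step 1) donates an electron pair to form a new σ-bond to carbon — it is the nucleophile.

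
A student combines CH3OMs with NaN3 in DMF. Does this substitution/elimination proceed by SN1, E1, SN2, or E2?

Conditions: a methyl substrate with a strong nucleophile in the polar aprotic solvent DMF.
These conditions are the textbook signature of the SN2 pathway.
An unhindered substrate with a strong nucleophile in a polar aprotic solvent favours one-step backside displacement.

SN2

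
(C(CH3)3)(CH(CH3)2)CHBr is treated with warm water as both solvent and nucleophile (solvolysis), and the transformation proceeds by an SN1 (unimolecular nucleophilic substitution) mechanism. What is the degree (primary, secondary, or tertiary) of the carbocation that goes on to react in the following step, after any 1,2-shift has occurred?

Step 1: Rate-determining heterolysis of the C–Br bond gives Br⁻ and a secondary carbocation.
Step 2: A 1,2-hydride shift from the adjacent isopropyl carbon moves the positive charge from the secondary centre to an adjacent carbon, generating a more stable tertiary carbocation.
The cation rearranges from secondary to tertiary via a 1,2-hydride shift from the adjacent isopropyl carbon; the tertiary cation is what reacts next.

tertiary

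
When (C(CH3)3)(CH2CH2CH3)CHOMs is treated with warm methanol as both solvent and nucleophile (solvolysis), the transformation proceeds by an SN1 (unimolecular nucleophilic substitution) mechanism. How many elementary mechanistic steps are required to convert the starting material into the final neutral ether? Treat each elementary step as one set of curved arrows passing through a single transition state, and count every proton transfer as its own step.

4

Step 1: The C–O bond breaks with both electrons going to the mesylate; MsO⁻ leaves and a secondary carbocation remains.
Step 2: Carbocation rearrangement: a 1,2-methyl shift from the adjacent tert-butyl carbon converts the initially-formed secondary cation into the more stable tertiary cation.
Step 3: CH3OH donates an oxygen lone pair into the empty p orbital of the cation, giving a protonated ether (an oxonium ion).
Step 4: Deprotonation of the oxonium oxygen by solvent methanol yields the neutral ether.
Total: 4 elementary steps.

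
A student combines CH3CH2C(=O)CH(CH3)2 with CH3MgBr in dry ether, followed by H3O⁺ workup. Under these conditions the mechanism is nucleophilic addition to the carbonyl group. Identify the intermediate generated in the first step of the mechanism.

tetrahedral alkoxide intermediate

Step 1: Nucleophilic addition: the carbanion-like carbon of CH3MgBr adds to the carbonyl carbon, pushing the π(C=O) electron pair onto oxygen and giving a tetrahedral alkoxide.
After step 1 the species present is a tetrahedral alkoxide intermediate.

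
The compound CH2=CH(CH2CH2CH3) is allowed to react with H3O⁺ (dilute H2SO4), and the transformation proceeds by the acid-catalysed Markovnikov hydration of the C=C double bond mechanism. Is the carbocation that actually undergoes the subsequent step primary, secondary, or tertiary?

Step 1: Protonation of the alkene by H3O⁺: the π bond acts as the nucleophile and picks up H⁺, giving the more stable (Markovnikov) secondary carbocation. H2O is released.
No single 1,2-shift to an adjacent carbon would give a more-substituted cation, so no rearrangement occurs.

secondary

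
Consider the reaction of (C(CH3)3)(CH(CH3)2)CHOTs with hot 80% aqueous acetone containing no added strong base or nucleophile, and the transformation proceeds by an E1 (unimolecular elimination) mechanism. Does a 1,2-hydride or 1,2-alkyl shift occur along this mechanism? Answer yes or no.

The first-formed carbocation is secondary.
The adjacent isopropyl carbon already bears 2 other carbon substituents and has a hydrogen to migrate; after a 1,2-hydride shift from that carbon the positive charge sits on a tertiary centre.
Tertiary is more stable than secondary, so the shift occurs.

yes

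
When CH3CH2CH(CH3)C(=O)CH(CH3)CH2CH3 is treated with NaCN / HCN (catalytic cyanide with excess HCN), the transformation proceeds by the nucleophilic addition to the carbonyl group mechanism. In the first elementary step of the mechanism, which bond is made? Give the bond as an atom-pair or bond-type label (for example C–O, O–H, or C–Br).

C–C

Step 1: Nucleophilic addition: CN⁻ adds to the carbonyl carbon, pushing the π(C=O) electron pair onto oxygen and giving a tetrahedral alkoxide.
The bond formed in this step is the C–C bond.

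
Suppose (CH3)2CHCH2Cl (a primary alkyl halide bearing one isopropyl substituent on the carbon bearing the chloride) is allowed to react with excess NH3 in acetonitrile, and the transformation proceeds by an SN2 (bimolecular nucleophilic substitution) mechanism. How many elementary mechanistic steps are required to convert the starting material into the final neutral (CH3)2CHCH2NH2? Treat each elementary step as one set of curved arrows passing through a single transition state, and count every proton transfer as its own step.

2

Step 1: A lone pair on the N of NH3 attacks the α-carbon from the back side while the C–Cl bond breaks; both bonding electrons leave with Cl⁻. The product of this concerted step is an alkylammonium ion.
Step 2: A second equivalent of NH3 removes a proton from the N, giving the neutral product.
Total: 2 elementary steps.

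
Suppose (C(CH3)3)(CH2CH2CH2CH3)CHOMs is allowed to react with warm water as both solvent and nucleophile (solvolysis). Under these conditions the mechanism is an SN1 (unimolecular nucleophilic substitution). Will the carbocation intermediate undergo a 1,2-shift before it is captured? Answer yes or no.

The first-formed carbocation is secondary.
The adjacent tert-butyl carbon has no hydrogen but bears methyl groups; migration of one methyl with its bonding pair (a 1,2-methyl shift) places the charge on a tertiary centre.
Tertiary is more stable than secondary, so the shift occurs.

yes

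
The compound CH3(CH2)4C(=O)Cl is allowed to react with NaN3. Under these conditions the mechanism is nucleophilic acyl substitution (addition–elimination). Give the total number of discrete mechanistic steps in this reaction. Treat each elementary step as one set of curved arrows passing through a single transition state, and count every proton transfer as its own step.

2

Step 1: Nucleophilic addition of N3⁻ to the acyl carbon breaks the π(C=O) bond and yields a tetrahedral, anionic intermediate.
Step 2: Collapse of the tetrahedral intermediate: the alkoxide oxygen pushes its lone pair back to re-form C=O while Cl⁻ leaves.
Total: 2 elementary steps.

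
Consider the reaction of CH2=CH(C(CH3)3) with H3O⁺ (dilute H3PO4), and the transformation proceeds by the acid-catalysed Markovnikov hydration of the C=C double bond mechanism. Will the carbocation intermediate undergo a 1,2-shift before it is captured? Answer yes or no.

The first-formed carbocation is secondary.
The adjacent tert-butyl carbon has no hydrogen but bears methyl groups; migration of one methyl with its bonding pair (a 1,2-methyl shift) places the charge on a tertiary centre.
Tertiary is more stable than secondary, so the shift occurs.

yes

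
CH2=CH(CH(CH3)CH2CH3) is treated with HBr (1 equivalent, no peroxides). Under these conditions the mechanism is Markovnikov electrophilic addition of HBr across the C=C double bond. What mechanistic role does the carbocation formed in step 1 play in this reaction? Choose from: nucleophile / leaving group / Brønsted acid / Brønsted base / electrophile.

electrophile

Step 3: Br⁻ captures the cation: a lone pair on Br⁻ fills the empty p orbital, producing the alkyl halide product.
The carbocation formed in step 1 accepts an electron pair into an empty or π* orbital — it is the electrophile.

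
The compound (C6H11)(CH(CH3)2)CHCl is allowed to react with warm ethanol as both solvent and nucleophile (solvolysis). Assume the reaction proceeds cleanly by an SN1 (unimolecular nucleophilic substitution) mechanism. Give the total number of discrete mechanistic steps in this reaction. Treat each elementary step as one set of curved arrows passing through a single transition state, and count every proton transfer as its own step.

Step 1: Ionisation: the C–Cl σ-bond cleaves heterolytically; both bonding electrons depart with Cl⁻, leaving a secondary carbocation at the α-carbon.
Step 2: Carbocation rearrangement: a 1,2-hydride shift from the adjacent isopropyl carbon converts the initially-formed secondary cation into the more stable tertiary cation.
Step 3: Nucleophilic capture: the oxygen of CH3CH2OH bonds to the cationic carbon, producing an oxonium-ion intermediate.
Step 4: Proton transfer from the O–H of the oxonium ion to a solvent molecule delivers the neutral ether.
Total: 4 elementary steps.

4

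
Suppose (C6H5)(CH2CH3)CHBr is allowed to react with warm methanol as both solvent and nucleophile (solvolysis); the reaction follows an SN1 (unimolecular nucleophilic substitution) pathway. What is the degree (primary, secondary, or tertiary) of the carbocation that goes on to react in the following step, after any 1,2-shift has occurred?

secondary

Step 1: Unassisted departure of Br⁻ (taking the C–Br bonding pair) generates a secondary carbocation.
No single 1,2-shift to an adjacent carbon would give a more-substituted cation, so no rearrangement occurs.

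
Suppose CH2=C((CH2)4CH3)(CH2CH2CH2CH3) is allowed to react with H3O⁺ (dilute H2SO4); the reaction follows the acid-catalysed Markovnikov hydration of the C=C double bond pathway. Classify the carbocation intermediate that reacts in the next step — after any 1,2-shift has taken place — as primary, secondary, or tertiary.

tertiary

Step 1: Protonation of the alkene by H3O⁺: the π bond acts as the nucleophile and picks up H⁺, giving the more stable (Markovnikov) tertiary carbocation. H2O is released.
No single 1,2-shift to an adjacent carbon would give a more-substituted cation, so no rearrangement occurs.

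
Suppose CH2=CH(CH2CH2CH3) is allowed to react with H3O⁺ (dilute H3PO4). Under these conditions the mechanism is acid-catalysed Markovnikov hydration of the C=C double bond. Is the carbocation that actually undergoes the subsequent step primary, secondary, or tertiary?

secondary

Step 1: Protonation of the alkene by H3O⁺: the π bond acts as the nucleophile and picks up H⁺, giving the more stable (Markovnikov) secondary carbocation. H2O is released.
No single 1,2-shift to an adjacent carbon would give a more-substituted cation, so no rearrangement occurs.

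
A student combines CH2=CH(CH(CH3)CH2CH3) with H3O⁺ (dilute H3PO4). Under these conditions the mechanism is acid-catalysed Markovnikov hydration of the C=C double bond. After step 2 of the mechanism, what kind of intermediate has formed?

tertiary carbocation

Step 1: The π electrons of the C=C bond attack a proton of H3O⁺; Markovnikov addition places the new C–H on the less-substituted alkene carbon, so the positive charge ends up on the more-substituted carbon — a secondary carbocation. H2O is released.
Step 2: A hydride (H with its bonding pair) migrates from the adjacent sec-butyl carbon to the cationic centre — a 1,2-hydride shift — upgrading the secondary cation to a tertiary one.
After step 2 the species present is a tertiary carbocation.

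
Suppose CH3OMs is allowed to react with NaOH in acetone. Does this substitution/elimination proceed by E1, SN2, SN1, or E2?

Conditions: a methyl substrate with a strong nucleophile in the polar aprotic solvent acetone.
These conditions are the textbook signature of the SN2 pathway.
An unhindered substrate with a strong nucleophile in a polar aprotic solvent favours one-step backside displacement.

SN2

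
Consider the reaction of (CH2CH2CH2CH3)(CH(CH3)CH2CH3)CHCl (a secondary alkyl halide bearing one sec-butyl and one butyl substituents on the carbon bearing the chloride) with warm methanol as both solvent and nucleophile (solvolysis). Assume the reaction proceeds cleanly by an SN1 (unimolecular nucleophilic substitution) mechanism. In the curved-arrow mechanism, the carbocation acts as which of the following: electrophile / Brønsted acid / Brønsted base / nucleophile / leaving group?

electrophile

Step 3: CH3OH donates an oxygen lone pair into the empty p orbital of the cation, giving a protonated ether (an oxonium ion).
The carbocation accepts an electron pair into an empty or π* orbital — it is the electrophile.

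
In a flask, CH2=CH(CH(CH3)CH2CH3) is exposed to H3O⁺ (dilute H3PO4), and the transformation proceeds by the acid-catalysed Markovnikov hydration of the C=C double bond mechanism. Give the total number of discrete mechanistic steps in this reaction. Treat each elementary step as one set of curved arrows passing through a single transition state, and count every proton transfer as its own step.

Step 1: The π electrons of the C=C bond attack a proton of H3O⁺; Markovnikov addition places the new C–H on the less-substituted alkene carbon, so the positive charge ends up on the more-substituted carbon — a secondary carbocation. H2O is released.
Step 2: A 1,2-hydride shift from the adjacent sec-butyl carbon moves the positive charge from the secondary centre to an adjacent carbon, generating a more stable tertiary carbocation.
Step 3: Water acts as the nucleophile: an oxygen lone pair bonds to the cationic carbon, giving an oxonium-ion intermediate.
Step 4: H2O removes a proton from the oxonium oxygen, regenerating H3O⁺ and giving the neutral alcohol.
Total: 4 elementary steps.

4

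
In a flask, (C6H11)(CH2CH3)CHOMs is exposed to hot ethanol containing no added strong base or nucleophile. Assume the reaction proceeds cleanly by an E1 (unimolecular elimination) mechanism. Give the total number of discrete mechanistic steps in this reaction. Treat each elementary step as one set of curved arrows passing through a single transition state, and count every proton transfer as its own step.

Step 1: Rate-determining heterolysis of the C–O bond gives MsO⁻ and a secondary carbocation.
Step 2: A hydride (H with its bonding pair) migrates from the adjacent cyclohexyl carbon to the cationic centre — a 1,2-hydride shift — upgrading the secondary cation to a tertiary one.
Step 3: An ethanol molecule (solvent) deprotonates a β-carbon; as the C–H bond breaks, those electrons form the new alkene π bond.
Total: 3 elementary steps.

3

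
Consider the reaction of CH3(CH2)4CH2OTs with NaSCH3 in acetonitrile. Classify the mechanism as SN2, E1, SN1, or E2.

Conditions: a primary substrate with a strong nucleophile in the polar aprotic solvent acetonitrile.
These conditions are the textbook signature of the SN2 pathway.
An unhindered substrate with a strong nucleophile in a polar aprotic solvent favours one-step backside displacement.

SN2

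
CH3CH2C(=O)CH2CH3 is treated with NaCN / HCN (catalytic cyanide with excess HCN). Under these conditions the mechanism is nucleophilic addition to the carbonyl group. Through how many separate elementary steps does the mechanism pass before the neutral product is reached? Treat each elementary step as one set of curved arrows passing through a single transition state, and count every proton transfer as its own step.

2

Step 1: CN⁻ attacks the sp² carbonyl carbon; the C=O π bond breaks and the electrons end up as a lone pair on the alkoxide oxygen of the tetrahedral intermediate.
Step 2: The alkoxide is protonated in situ by undissociated HCN, yielding a cyanohydrin; the CN⁻ so formed carries on the cycle.
Total: 2 elementary steps.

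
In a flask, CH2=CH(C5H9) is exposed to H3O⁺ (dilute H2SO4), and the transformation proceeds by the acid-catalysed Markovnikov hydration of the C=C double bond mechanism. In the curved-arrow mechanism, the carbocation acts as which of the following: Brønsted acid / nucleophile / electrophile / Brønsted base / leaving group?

electrophile

Step 3: Water acts as the nucleophile: an oxygen lone pair bonds to the cationic carbon, giving an oxonium-ion intermediate.
The carbocation accepts an electron pair into an empty or π* orbital — it is the electrophile.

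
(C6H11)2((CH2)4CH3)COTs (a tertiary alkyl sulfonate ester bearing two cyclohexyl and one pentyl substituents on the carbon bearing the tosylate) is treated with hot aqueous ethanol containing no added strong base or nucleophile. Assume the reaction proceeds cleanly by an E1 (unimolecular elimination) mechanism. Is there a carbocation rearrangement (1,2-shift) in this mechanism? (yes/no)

The first-formed carbocation is tertiary.
No single 1,2-shift to an adjacent carbon would produce a more-substituted cation than the one already present, so no rearrangement occurs.

no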